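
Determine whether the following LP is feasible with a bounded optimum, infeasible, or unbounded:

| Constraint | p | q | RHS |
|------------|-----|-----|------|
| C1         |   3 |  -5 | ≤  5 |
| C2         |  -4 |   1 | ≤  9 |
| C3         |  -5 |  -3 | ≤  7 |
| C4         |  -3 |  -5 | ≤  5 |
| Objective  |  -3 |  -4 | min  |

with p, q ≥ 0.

Unbounded (objective can decrease without bound)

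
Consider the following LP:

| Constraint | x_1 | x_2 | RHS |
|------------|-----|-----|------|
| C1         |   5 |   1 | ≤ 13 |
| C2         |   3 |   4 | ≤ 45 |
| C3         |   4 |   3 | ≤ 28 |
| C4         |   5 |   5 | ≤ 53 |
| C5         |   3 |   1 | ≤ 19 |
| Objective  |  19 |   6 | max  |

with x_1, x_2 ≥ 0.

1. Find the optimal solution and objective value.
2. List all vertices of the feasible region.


1. x_1 = 1, x_2 = 8, z = 67
2. (0, 0), (2.6, 0), (1, 8), (0, 9.333)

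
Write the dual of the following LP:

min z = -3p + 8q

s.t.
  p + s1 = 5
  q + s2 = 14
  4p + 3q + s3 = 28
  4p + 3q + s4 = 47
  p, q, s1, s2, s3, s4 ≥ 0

Primal min cᵀx s.t. Ax ≤ b, x ≥ 0  →  Dual max −bᵀy s.t. Aᵀy ≥ −c, y ≥ 0.

Maximize: z = -5y1 - 14y2 - 28y3 - 47y4

Subject to:
  y1 + 4y3 + 4y4 ≥ 3
  y2 + 3y3 + 3y4 ≥ -8
  y1, y2, y3, y4 ≥ 0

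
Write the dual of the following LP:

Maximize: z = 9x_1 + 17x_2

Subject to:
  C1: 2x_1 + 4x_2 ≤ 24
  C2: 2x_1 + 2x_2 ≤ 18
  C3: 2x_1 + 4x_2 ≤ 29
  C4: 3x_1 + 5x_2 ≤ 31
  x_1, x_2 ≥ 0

Primal max cᵀx s.t. Ax ≤ b, x ≥ 0  →  Dual min bᵀy s.t. Aᵀy ≥ c, y ≥ 0.

Minimize: z = 24y1 + 18y2 + 29y3 + 31y4

Subject to:
  2y1 + 2y2 + 2y3 + 3y4 ≥ 9
  4y1 + 2y2 + 4y3 + 5y4 ≥ 17
  y1, y2, y3, y4 ≥ 0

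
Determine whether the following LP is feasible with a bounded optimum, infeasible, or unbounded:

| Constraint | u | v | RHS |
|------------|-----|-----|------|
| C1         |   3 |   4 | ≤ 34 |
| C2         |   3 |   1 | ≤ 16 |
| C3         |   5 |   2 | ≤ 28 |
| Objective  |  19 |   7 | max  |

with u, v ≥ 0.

Feasible with a bounded optimal solution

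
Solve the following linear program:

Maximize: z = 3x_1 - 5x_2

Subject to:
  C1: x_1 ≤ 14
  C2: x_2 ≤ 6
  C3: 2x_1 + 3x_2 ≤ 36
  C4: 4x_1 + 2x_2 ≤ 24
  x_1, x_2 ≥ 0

Evaluate the objective at each vertex of the feasible region:
  z(0, 0) = 0
  z(6, 0) = 18  ←
  z(3, 6) = -21
  z(0, 6) = -30
The maximum is at x_1 = 6, x_2 = 0.

x_1 = 6, x_2 = 0, z = 18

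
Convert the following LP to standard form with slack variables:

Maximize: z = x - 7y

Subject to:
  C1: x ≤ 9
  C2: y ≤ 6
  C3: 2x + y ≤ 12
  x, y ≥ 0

max z = x - 7y

s.t.
  x + s1 = 9
  y + s2 = 6
  2x + y + s3 = 12
  x, y, s1, s2, s3 ≥ 0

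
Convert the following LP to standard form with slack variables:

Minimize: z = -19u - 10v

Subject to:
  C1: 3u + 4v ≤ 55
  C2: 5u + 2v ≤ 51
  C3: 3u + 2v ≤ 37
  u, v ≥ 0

min z = -19u - 10v

s.t.
  3u + 4v + s1 = 55
  5u + 2v + s2 = 51
  3u + 2v + s3 = 37
  u, v, s1, s2, s3 ≥ 0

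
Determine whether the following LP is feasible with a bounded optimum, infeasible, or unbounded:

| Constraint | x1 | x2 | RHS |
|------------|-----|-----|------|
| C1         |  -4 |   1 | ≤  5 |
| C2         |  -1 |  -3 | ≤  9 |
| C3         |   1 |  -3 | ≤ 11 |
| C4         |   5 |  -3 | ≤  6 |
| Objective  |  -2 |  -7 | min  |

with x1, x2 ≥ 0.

Unbounded (objective can decrease without bound)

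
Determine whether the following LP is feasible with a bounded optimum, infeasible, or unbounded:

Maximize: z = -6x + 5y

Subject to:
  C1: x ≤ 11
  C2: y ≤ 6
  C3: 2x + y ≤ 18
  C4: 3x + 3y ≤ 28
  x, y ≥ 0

Feasible with a bounded optimal solution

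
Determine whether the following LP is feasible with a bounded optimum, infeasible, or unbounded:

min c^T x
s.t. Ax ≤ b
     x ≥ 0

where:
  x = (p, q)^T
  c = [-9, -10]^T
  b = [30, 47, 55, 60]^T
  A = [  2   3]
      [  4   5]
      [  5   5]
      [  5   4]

Feasible with a bounded optimal solution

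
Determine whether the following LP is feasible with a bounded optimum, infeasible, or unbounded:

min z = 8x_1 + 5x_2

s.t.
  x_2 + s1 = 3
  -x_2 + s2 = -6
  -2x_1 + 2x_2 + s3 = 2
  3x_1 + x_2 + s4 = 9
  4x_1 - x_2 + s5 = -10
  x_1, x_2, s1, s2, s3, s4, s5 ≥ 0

Infeasible (no feasible solution exists)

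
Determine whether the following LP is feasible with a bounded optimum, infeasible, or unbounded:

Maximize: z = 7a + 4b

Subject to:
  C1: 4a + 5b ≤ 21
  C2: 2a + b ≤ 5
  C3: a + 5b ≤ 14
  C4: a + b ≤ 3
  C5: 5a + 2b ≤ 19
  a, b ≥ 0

Feasible with a bounded optimal solution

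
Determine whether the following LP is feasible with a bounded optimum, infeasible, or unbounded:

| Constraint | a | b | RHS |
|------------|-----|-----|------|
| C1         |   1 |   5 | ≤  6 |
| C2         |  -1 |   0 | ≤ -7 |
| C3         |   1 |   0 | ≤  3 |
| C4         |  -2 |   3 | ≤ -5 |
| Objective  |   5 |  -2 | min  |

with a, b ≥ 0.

Infeasible (no feasible solution exists)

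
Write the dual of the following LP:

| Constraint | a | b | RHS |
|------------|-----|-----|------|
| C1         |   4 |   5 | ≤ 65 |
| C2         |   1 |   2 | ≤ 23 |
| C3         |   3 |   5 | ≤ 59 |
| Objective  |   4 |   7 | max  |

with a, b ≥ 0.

Primal max cᵀx s.t. Ax ≤ b, x ≥ 0  →  Dual min bᵀy s.t. Aᵀy ≥ c, y ≥ 0.

Minimize: z = 65y1 + 23y2 + 59y3

Subject to:
  4y1 + y2 + 3y3 ≥ 4
  5y1 + 2y2 + 5y3 ≥ 7
  y1, y2, y3 ≥ 0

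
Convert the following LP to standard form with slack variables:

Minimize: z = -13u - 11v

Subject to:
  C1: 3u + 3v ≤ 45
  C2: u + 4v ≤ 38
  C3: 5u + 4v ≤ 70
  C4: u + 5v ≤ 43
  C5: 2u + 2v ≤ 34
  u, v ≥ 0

min z = -13u - 11v

s.t.
  3u + 3v + s1 = 45
  u + 4v + s2 = 38
  5u + 4v + s3 = 70
  u + 5v + s4 = 43
  2u + 2v + s5 = 34
  u, v, s1, s2, s3, s4, s5 ≥ 0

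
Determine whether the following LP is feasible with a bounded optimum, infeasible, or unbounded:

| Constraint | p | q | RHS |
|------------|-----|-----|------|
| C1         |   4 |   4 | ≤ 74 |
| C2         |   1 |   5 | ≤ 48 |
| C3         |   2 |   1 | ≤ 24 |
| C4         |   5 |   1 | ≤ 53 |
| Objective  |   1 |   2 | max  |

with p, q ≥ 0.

Feasible with a bounded optimal solution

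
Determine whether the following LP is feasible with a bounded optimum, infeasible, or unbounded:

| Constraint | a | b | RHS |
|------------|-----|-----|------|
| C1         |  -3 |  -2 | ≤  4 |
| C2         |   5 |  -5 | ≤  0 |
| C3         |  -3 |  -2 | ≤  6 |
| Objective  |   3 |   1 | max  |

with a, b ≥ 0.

Unbounded (objective can increase without bound)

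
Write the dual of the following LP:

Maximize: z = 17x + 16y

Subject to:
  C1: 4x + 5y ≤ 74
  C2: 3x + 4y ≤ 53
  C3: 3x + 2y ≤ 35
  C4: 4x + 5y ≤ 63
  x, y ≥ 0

Primal max cᵀx s.t. Ax ≤ b, x ≥ 0  →  Dual min bᵀy s.t. Aᵀy ≥ c, y ≥ 0.

Minimize: z = 74y1 + 53y2 + 35y3 + 63y4

Subject to:
  4y1 + 3y2 + 3y3 + 4y4 ≥ 17
  5y1 + 4y2 + 2y3 + 5y4 ≥ 16
  y1, y2, y3, y4 ≥ 0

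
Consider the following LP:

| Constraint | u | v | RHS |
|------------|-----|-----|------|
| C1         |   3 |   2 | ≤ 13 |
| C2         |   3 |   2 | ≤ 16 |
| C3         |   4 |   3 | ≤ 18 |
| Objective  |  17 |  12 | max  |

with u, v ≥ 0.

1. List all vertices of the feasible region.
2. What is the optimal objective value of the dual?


1. (0, 0), (4.333, 0), (3, 2), (0, 6)
2. 75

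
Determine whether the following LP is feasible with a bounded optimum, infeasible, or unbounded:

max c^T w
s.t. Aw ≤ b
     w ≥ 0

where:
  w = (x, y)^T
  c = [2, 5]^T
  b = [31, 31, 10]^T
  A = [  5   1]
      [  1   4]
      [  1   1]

Feasible with a bounded optimal solution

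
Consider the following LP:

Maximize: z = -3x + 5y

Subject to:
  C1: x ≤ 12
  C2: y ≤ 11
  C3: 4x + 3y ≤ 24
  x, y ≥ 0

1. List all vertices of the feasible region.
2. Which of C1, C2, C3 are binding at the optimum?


1. (0, 0), (6, 0), (0, 8)
2. C3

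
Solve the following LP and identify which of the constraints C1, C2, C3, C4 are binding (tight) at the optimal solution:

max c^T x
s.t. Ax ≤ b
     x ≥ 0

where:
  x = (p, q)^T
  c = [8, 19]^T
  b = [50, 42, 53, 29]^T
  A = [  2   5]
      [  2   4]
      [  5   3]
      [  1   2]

At p = 5, q = 8, compute slack b - a·x for each constraint:
  C1: 50 − 50 = 0  (binding)
  C2: 42 − 42 = 0  (binding)
  C3: 53 − 49 = 4  (slack)
  C4: 29 − 21 = 8  (slack)

Optimal: p = 5, q = 8
Binding: C1, C2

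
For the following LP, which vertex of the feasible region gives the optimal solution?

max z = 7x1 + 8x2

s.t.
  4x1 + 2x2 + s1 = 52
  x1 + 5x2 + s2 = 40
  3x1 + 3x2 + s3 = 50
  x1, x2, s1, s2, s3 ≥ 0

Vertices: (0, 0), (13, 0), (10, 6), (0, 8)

Evaluate the objective at each vertex of the feasible region:
  z(0, 0) = 0
  z(13, 0) = 91
  z(10, 6) = 118  ←
  z(0, 8) = 64
The maximum is at x1 = 10, x2 = 6.

(10, 6)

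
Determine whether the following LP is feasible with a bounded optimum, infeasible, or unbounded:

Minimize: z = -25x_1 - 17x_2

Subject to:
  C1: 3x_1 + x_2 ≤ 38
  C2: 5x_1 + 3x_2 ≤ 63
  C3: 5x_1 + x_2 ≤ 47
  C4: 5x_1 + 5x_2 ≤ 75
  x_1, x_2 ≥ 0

Feasible with a bounded optimal solution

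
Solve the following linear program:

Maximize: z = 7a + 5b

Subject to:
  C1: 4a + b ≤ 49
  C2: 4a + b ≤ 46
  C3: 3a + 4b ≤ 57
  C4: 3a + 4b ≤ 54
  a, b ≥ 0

Evaluate the objective at each vertex of the feasible region:
  z(0, 0) = 0
  z(11.5, 0) = 80.5
  z(10, 6) = 100  ←
  z(0, 13.5) = 67.5
The maximum is at a = 10, b = 6.

a = 10, b = 6, z = 100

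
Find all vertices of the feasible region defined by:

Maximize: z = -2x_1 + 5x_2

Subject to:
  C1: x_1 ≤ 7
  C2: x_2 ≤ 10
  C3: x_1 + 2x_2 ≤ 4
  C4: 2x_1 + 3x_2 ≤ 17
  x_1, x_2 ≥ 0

(0, 0), (4, 0), (0, 2)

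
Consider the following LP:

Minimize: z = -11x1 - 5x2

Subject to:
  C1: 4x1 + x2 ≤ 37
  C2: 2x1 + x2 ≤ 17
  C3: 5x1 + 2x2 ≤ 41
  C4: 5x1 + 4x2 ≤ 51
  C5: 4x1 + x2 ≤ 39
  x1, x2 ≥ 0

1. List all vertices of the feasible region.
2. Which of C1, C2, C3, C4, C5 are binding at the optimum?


1. (0, 0), (8.2, 0), (7, 3), (5.667, 5.667), (0, 12.75)
2. C2, C3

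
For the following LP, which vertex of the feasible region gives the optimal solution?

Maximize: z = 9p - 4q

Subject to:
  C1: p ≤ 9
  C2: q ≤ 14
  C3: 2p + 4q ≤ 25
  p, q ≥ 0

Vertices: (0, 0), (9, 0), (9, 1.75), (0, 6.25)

Evaluate the objective at each vertex of the feasible region:
  z(0, 0) = 0
  z(9, 0) = 81  ←
  z(9, 1.75) = 74
  z(0, 6.25) = -25
The maximum is at p = 9, q = 0.

(9, 0)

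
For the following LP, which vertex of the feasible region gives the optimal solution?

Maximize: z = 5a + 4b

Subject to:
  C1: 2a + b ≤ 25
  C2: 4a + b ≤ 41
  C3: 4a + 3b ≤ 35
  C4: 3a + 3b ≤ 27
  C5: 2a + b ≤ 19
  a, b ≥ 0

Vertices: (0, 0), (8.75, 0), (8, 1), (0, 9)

Evaluate the objective at each vertex of the feasible region:
  z(0, 0) = 0
  z(8.75, 0) = 43.75
  z(8, 1) = 44  ←
  z(0, 9) = 36
The maximum is at a = 8, b = 1.

(8, 1)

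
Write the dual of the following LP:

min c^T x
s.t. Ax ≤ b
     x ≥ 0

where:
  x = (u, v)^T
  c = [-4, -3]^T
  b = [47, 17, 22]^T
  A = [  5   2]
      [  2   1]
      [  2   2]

Primal min cᵀx s.t. Ax ≤ b, x ≥ 0  →  Dual max −bᵀy s.t. Aᵀy ≥ −c, y ≥ 0.

Maximize: z = -47y1 - 17y2 - 22y3

Subject to:
  5y1 + 2y2 + 2y3 ≥ 4
  2y1 + y2 + 2y3 ≥ 3
  y1, y2, y3 ≥ 0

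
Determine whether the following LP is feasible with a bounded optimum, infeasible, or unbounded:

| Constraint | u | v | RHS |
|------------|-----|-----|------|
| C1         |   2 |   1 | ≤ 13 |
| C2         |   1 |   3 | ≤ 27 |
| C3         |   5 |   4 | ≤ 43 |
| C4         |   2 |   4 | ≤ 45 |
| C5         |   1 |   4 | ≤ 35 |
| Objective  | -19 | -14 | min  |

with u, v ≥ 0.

Feasible with a bounded optimal solution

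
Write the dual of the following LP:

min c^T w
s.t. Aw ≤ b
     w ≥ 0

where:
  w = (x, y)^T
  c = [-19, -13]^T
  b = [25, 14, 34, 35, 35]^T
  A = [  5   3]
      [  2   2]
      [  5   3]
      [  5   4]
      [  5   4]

Primal min cᵀx s.t. Ax ≤ b, x ≥ 0  →  Dual max −bᵀy s.t. Aᵀy ≥ −c, y ≥ 0.

Maximize: z = -25y1 - 14y2 - 34y3 - 35y4 - 35y5

Subject to:
  5y1 + 2y2 + 5y3 + 5y4 + 5y5 ≥ 19
  3y1 + 2y2 + 3y3 + 4y4 + 4y5 ≥ 13
  y1, y2, y3, y4, y5 ≥ 0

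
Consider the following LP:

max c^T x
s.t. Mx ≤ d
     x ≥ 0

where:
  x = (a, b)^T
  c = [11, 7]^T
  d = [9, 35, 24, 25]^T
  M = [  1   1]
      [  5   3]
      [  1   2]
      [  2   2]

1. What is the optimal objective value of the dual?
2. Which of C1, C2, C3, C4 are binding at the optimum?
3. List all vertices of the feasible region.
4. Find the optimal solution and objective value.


1. 79
2. C1, C2
3. (0, 0), (7, 0), (4, 5), (0, 9)
4. a = 4, b = 5, z = 79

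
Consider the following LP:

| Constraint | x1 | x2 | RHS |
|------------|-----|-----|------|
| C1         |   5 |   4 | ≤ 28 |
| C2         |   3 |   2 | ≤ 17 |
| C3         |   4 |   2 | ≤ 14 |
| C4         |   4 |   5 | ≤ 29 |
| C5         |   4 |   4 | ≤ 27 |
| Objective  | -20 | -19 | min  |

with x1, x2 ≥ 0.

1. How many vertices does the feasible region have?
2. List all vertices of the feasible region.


1. 4
2. (0, 0), (3.5, 0), (1, 5), (0, 5.8)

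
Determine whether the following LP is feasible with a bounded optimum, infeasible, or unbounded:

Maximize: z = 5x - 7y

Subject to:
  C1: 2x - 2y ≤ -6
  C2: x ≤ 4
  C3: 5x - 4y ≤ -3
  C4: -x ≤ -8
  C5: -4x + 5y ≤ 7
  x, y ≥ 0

Infeasible (no feasible solution exists)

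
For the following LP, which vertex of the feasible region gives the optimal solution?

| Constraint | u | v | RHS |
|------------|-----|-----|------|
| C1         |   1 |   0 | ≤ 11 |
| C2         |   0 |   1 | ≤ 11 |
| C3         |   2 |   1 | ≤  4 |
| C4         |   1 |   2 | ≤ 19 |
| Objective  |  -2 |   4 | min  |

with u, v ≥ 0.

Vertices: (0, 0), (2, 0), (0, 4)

Evaluate the objective at each vertex of the feasible region:
  z(0, 0) = 0
  z(2, 0) = -4  ←
  z(0, 4) = 16
The minimum is at u = 2, v = 0.

(2, 0)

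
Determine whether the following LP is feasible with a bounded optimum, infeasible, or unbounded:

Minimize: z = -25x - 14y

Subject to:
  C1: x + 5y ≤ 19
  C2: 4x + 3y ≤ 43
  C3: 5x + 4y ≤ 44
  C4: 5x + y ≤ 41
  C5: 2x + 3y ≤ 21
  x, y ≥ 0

Feasible with a bounded optimal solution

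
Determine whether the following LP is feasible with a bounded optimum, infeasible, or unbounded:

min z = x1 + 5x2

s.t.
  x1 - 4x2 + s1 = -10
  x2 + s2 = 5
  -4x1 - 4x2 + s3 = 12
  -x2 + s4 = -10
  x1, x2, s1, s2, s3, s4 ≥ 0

Infeasible (no feasible solution exists)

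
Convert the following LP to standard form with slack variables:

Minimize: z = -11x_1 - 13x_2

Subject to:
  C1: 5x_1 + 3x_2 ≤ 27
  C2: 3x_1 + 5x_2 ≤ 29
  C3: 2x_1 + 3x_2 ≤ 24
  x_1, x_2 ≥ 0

min z = -11x_1 - 13x_2

s.t.
  5x_1 + 3x_2 + s1 = 27
  3x_1 + 5x_2 + s2 = 29
  2x_1 + 3x_2 + s3 = 24
  x_1, x_2, s1, s2, s3 ≥ 0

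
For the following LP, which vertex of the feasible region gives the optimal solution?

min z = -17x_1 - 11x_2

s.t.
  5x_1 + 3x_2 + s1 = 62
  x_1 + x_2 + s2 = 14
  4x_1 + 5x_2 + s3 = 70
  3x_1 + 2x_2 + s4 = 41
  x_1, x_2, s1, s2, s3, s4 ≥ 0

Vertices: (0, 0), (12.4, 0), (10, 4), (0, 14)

Evaluate the objective at each vertex of the feasible region:
  z(0, 0) = 0
  z(12.4, 0) = -210.8
  z(10, 4) = -214  ←
  z(0, 14) = -154
The minimum is at x_1 = 10, x_2 = 4.

(10, 4)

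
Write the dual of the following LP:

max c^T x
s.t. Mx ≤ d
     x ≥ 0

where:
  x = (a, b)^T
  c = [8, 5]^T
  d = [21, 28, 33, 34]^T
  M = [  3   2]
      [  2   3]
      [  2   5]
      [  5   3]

Primal max cᵀx s.t. Ax ≤ b, x ≥ 0  →  Dual min bᵀy s.t. Aᵀy ≥ c, y ≥ 0.

Minimize: z = 21y1 + 28y2 + 33y3 + 34y4

Subject to:
  3y1 + 2y2 + 2y3 + 5y4 ≥ 8
  2y1 + 3y2 + 5y3 + 3y4 ≥ 5
  y1, y2, y3, y4 ≥ 0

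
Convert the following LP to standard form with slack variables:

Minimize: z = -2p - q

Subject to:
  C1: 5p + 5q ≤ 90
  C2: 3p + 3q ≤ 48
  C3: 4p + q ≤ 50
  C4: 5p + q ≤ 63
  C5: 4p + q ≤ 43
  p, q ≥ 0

min z = -2p - q

s.t.
  5p + 5q + s1 = 90
  3p + 3q + s2 = 48
  4p + q + s3 = 50
  5p + q + s4 = 63
  4p + q + s5 = 43
  p, q, s1, s2, s3, s4, s5 ≥ 0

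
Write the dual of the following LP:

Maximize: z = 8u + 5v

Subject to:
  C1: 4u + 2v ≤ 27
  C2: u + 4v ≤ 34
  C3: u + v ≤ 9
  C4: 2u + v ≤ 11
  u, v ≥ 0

Primal max cᵀx s.t. Ax ≤ b, x ≥ 0  →  Dual min bᵀy s.t. Aᵀy ≥ c, y ≥ 0.

Minimize: z = 27y1 + 34y2 + 9y3 + 11y4

Subject to:
  4y1 + y2 + y3 + 2y4 ≥ 8
  2y1 + 4y2 + y3 + y4 ≥ 5
  y1, y2, y3, y4 ≥ 0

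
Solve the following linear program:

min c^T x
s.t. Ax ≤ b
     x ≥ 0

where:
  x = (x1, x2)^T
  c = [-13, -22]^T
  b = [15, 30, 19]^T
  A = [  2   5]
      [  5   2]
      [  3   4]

Evaluate the objective at each vertex of the feasible region:
  z(0, 0) = 0
  z(6, 0) = -78
  z(5.857, 0.3571) = -84
  z(5, 1) = -87  ←
  z(0, 3) = -66
The minimum is at x1 = 5, x2 = 1.

x1 = 5, x2 = 1, z = -87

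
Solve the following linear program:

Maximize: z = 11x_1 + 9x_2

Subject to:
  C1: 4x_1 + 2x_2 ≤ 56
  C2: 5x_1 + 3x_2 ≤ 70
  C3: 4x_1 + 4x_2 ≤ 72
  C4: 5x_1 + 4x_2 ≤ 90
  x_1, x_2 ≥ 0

Evaluate the objective at each vertex of the feasible region:
  z(0, 0) = 0
  z(14, 0) = 154
  z(8, 10) = 178  ←
  z(0, 18) = 162
The maximum is at x_1 = 8, x_2 = 10.

x_1 = 8, x_2 = 10, z = 178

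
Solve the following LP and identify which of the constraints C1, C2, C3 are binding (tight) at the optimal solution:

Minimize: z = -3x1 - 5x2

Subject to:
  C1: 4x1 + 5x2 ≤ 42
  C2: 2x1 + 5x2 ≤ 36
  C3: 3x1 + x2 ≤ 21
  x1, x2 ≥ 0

At x1 = 3, x2 = 6, compute slack b - a·x for each constraint:
  C1: 42 − 42 = 0  (binding)
  C2: 36 − 36 = 0  (binding)
  C3: 21 − 15 = 6  (slack)

Optimal: x1 = 3, x2 = 6
Binding: C1, C2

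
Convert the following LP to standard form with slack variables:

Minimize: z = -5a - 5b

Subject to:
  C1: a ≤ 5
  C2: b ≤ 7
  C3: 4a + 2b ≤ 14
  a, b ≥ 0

min z = -5a - 5b

s.t.
  a + s1 = 5
  b + s2 = 7
  4a + 2b + s3 = 14
  a, b, s1, s2, s3 ≥ 0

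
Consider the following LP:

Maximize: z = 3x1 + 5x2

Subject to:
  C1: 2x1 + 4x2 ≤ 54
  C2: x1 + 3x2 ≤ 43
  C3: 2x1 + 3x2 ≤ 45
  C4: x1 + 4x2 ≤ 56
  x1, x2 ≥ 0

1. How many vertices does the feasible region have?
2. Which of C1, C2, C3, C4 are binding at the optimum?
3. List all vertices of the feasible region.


1. 4
2. C1, C3
3. (0, 0), (22.5, 0), (9, 9), (0, 13.5)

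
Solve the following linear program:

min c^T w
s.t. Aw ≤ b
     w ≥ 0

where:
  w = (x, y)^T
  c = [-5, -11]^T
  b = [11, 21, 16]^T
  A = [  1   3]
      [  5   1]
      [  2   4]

Evaluate the objective at each vertex of the feasible region:
  z(0, 0) = 0
  z(4.2, 0) = -21
  z(3.778, 2.111) = -42.11
  z(2, 3) = -43  ←
  z(0, 3.667) = -40.33
The minimum is at x = 2, y = 3.

x = 2, y = 3, z = -43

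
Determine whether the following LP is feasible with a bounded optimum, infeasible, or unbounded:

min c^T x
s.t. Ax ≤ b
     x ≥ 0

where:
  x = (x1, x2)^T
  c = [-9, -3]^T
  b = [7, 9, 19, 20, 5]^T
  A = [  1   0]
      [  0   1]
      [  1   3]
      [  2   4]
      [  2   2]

Feasible with a bounded optimal solution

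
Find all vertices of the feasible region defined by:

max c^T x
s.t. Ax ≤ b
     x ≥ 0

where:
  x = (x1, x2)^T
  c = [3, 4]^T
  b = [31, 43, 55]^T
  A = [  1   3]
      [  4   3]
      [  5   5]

(0, 0), (10.75, 0), (10, 1), (1, 10), (0, 10.33)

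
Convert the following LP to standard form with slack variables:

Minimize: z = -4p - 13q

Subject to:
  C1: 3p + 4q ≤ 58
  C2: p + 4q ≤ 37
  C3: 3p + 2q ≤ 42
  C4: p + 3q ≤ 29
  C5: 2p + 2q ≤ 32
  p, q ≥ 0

min z = -4p - 13q

s.t.
  3p + 4q + s1 = 58
  p + 4q + s2 = 37
  3p + 2q + s3 = 42
  p + 3q + s4 = 29
  2p + 2q + s5 = 32
  p, q, s1, s2, s3, s4, s5 ≥ 0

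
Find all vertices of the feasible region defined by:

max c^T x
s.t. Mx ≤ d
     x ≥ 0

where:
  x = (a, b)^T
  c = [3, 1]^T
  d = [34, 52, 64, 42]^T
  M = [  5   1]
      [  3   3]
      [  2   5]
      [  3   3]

(0, 0), (6.8, 0), (5, 9), (2, 12), (0, 12.8)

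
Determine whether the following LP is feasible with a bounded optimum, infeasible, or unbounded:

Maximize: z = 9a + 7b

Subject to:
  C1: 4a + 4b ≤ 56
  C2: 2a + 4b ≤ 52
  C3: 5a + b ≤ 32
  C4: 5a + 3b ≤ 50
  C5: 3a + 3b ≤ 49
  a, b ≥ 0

Feasible with a bounded optimal solution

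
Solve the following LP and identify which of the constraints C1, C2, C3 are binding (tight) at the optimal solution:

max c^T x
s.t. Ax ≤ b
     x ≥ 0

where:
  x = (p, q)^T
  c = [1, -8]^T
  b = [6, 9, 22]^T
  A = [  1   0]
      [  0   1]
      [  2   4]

At p = 6, q = 0, compute slack b - a·x for each constraint:
  C1: 6 − 6 = 0  (binding)
  C2: 9 − 0 = 9  (slack)
  C3: 22 − 12 = 10  (slack)

Optimal: p = 6, q = 0
Binding: C1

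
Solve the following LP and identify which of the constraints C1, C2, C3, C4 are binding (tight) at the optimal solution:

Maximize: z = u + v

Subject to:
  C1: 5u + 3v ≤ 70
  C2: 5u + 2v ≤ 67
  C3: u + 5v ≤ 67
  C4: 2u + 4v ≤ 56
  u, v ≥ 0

At u = 8, v = 10, compute slack b - a·x for each constraint:
  C1: 70 − 70 = 0  (binding)
  C2: 67 − 60 = 7  (slack)
  C3: 67 − 58 = 9  (slack)
  C4: 56 − 56 = 0  (binding)

Optimal: u = 8, v = 10
Binding: C1, C4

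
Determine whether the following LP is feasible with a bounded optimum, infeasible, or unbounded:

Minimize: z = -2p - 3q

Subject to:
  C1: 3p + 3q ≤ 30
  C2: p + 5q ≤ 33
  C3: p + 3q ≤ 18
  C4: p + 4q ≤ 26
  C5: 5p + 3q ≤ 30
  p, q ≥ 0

Feasible with a bounded optimal solution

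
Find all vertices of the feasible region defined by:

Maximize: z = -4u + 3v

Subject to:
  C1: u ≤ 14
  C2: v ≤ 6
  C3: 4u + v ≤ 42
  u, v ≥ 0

(0, 0), (10.5, 0), (9, 6), (0, 6)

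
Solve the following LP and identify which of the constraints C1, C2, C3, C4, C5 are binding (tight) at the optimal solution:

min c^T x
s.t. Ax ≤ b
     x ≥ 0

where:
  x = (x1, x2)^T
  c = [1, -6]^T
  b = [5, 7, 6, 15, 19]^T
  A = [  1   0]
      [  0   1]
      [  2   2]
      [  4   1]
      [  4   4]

At x1 = 0, x2 = 3, compute slack b - a·x for each constraint:
  C1: 5 − 0 = 5  (slack)
  C2: 7 − 3 = 4  (slack)
  C3: 6 − 6 = 0  (binding)
  C4: 15 − 3 = 12  (slack)
  C5: 19 − 12 = 7  (slack)

Optimal: x1 = 0, x2 = 3
Binding: C3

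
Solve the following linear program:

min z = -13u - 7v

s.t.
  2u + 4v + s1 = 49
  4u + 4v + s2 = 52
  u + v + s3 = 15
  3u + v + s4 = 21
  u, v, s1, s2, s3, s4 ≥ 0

Evaluate the objective at each vertex of the feasible region:
  z(0, 0) = 0
  z(7, 0) = -91
  z(4, 9) = -115  ←
  z(1.5, 11.5) = -100
  z(0, 12.25) = -85.75
The minimum is at u = 4, v = 9.

u = 4, v = 9, z = -115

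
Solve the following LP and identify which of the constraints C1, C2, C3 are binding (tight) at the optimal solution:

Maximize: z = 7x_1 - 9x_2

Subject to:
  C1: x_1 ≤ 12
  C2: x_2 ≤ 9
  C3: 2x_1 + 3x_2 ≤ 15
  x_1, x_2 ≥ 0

At x_1 = 7.5, x_2 = 0, compute slack b - a·x for each constraint:
  C1: 12 − 7.5 = 4.5  (slack)
  C2: 9 − 0 = 9  (slack)
  C3: 15 − 15 = 0  (binding)

Optimal: x_1 = 7.5, x_2 = 0
Binding: C3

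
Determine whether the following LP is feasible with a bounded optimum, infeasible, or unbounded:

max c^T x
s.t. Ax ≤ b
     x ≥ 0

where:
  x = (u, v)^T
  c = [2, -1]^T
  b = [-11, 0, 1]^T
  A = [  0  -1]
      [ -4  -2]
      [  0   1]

Infeasible (no feasible solution exists)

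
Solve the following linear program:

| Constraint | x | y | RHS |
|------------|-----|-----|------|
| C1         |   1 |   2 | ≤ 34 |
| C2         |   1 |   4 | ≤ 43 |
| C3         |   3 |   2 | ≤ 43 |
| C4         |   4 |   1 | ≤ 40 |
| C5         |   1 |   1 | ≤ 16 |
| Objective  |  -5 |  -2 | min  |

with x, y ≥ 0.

Evaluate the objective at each vertex of the feasible region:
  z(0, 0) = 0
  z(10, 0) = -50
  z(8, 8) = -56  ←
  z(7, 9) = -53
  z(0, 10.75) = -21.5
The minimum is at x = 8, y = 8.

x = 8, y = 8, z = -56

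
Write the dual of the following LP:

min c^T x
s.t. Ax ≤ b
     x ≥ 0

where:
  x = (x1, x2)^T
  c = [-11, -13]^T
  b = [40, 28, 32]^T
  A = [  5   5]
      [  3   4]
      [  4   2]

Primal min cᵀx s.t. Ax ≤ b, x ≥ 0  →  Dual max −bᵀy s.t. Aᵀy ≥ −c, y ≥ 0.

Maximize: z = -40y1 - 28y2 - 32y3

Subject to:
  5y1 + 3y2 + 4y3 ≥ 11
  5y1 + 4y2 + 2y3 ≥ 13
  y1, y2, y3 ≥ 0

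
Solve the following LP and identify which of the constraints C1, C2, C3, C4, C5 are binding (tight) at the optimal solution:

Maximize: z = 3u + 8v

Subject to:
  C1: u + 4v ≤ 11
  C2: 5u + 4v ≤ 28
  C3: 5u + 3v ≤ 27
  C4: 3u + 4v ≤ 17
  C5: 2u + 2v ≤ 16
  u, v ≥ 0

At u = 3, v = 2, compute slack b - a·x for each constraint:
  C1: 11 − 11 = 0  (binding)
  C2: 28 − 23 = 5  (slack)
  C3: 27 − 21 = 6  (slack)
  C4: 17 − 17 = 0  (binding)
  C5: 16 − 10 = 6  (slack)

Optimal: u = 3, v = 2
Binding: C1, C4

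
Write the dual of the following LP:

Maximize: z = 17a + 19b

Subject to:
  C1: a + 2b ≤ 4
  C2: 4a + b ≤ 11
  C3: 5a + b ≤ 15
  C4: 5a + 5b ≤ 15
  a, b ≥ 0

Primal max cᵀx s.t. Ax ≤ b, x ≥ 0  →  Dual min bᵀy s.t. Aᵀy ≥ c, y ≥ 0.

Minimize: z = 4y1 + 11y2 + 15y3 + 15y4

Subject to:
  y1 + 4y2 + 5y3 + 5y4 ≥ 17
  2y1 + y2 + y3 + 5y4 ≥ 19
  y1, y2, y3, y4 ≥ 0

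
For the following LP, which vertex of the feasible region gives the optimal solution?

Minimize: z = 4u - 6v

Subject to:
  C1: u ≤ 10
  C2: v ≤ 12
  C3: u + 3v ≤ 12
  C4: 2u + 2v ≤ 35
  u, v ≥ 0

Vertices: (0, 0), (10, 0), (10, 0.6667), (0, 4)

Evaluate the objective at each vertex of the feasible region:
  z(0, 0) = 0
  z(10, 0) = 40
  z(10, 0.6667) = 36
  z(0, 4) = -24  ←
The minimum is at u = 0, v = 4.

(0, 4)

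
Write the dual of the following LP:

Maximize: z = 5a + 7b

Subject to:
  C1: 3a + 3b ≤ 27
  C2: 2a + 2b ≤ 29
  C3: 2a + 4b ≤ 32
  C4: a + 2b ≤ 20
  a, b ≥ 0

Primal max cᵀx s.t. Ax ≤ b, x ≥ 0  →  Dual min bᵀy s.t. Aᵀy ≥ c, y ≥ 0.

Minimize: z = 27y1 + 29y2 + 32y3 + 20y4

Subject to:
  3y1 + 2y2 + 2y3 + y4 ≥ 5
  3y1 + 2y2 + 4y3 + 2y4 ≥ 7
  y1, y2, y3, y4 ≥ 0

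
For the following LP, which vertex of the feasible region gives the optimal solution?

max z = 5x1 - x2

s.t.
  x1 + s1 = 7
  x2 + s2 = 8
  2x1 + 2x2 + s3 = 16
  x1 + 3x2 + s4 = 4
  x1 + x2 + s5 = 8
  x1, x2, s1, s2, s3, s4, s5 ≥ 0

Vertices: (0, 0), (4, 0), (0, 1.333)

Evaluate the objective at each vertex of the feasible region:
  z(0, 0) = 0
  z(4, 0) = 20  ←
  z(0, 1.333) = -1.333
The maximum is at x1 = 4, x2 = 0.

(4, 0)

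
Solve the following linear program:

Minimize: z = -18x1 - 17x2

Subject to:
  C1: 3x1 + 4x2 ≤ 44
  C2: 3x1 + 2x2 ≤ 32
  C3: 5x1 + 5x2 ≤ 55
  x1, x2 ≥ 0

Evaluate the objective at each vertex of the feasible region:
  z(0, 0) = 0
  z(10.67, 0) = -192
  z(10, 1) = -197  ←
  z(0, 11) = -187
The minimum is at x1 = 10, x2 = 1.

x1 = 10, x2 = 1, z = -197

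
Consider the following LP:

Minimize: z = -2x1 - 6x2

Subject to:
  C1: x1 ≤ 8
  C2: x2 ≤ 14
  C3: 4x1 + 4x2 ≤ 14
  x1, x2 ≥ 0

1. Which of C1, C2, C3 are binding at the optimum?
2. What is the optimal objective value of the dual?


1. C3
2. -21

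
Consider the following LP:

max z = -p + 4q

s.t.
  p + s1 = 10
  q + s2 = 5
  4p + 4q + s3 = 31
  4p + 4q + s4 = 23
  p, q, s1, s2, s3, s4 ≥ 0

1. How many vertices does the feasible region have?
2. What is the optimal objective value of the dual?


1. 4
2. 20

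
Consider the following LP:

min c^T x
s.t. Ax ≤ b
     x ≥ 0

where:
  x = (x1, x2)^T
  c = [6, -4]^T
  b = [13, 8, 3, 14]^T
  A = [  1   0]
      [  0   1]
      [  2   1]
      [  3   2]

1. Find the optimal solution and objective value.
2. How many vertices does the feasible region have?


1. x1 = 0, x2 = 3, z = -12
2. 3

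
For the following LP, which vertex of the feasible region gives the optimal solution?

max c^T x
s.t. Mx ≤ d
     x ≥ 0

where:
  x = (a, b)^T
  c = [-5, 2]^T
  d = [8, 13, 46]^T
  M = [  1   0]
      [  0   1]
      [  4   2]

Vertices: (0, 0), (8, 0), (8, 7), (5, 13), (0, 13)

Evaluate the objective at each vertex of the feasible region:
  z(0, 0) = 0
  z(8, 0) = -40
  z(8, 7) = -26
  z(5, 13) = 1
  z(0, 13) = 26  ←
The maximum is at a = 0, b = 13.

(0, 13)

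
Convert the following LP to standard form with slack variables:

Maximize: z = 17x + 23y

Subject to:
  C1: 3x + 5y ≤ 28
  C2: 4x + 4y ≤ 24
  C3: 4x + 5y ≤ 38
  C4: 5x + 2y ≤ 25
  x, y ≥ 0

max z = 17x + 23y

s.t.
  3x + 5y + s1 = 28
  4x + 4y + s2 = 24
  4x + 5y + s3 = 38
  5x + 2y + s4 = 25
  x, y, s1, s2, s3, s4 ≥ 0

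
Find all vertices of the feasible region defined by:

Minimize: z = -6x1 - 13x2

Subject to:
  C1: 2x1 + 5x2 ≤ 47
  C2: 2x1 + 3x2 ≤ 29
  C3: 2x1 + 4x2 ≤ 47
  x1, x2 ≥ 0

(0, 0), (14.5, 0), (1, 9), (0, 9.4)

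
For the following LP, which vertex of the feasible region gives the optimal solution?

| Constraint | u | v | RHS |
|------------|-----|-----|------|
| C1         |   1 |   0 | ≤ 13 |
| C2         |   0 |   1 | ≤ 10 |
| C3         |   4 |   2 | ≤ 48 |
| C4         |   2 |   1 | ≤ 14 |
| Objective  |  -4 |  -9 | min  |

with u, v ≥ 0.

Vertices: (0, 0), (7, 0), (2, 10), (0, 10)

Evaluate the objective at each vertex of the feasible region:
  z(0, 0) = 0
  z(7, 0) = -28
  z(2, 10) = -98  ←
  z(0, 10) = -90
The minimum is at u = 2, v = 10.

(2, 10)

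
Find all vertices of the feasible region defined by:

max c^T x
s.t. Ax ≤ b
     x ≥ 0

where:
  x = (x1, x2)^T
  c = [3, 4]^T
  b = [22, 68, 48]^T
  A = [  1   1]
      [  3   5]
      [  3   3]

(0, 0), (16, 0), (6, 10), (0, 13.6)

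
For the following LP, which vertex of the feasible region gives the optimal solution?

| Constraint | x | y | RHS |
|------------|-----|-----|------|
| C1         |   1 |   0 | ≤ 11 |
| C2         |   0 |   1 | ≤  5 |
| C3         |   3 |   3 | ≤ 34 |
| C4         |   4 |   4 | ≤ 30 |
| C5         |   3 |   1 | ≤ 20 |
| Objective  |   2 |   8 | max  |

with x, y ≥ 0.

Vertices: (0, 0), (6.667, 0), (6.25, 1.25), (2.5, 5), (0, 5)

Evaluate the objective at each vertex of the feasible region:
  z(0, 0) = 0
  z(6.667, 0) = 13.33
  z(6.25, 1.25) = 22.5
  z(2.5, 5) = 45  ←
  z(0, 5) = 40
The maximum is at x = 2.5, y = 5.

(2.5, 5)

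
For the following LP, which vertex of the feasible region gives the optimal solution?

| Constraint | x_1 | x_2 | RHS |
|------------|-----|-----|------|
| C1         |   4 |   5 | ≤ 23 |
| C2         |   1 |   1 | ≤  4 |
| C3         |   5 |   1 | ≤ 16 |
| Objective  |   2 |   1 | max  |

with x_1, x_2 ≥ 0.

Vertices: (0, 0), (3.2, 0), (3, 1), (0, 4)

Evaluate the objective at each vertex of the feasible region:
  z(0, 0) = 0
  z(3.2, 0) = 6.4
  z(3, 1) = 7  ←
  z(0, 4) = 4
The maximum is at x_1 = 3, x_2 = 1.

(3, 1)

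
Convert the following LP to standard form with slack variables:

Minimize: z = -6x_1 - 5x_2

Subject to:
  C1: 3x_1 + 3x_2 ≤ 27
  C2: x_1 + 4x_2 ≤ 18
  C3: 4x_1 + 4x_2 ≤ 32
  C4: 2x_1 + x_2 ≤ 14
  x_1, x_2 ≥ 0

min z = -6x_1 - 5x_2

s.t.
  3x_1 + 3x_2 + s1 = 27
  x_1 + 4x_2 + s2 = 18
  4x_1 + 4x_2 + s3 = 32
  2x_1 + x_2 + s4 = 14
  x_1, x_2, s1, s2, s3, s4 ≥ 0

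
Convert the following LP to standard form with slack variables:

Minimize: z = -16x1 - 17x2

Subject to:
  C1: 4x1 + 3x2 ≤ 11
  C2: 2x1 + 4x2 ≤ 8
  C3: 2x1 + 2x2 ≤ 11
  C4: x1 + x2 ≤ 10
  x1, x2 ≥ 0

min z = -16x1 - 17x2

s.t.
  4x1 + 3x2 + s1 = 11
  2x1 + 4x2 + s2 = 8
  2x1 + 2x2 + s3 = 11
  x1 + x2 + s4 = 10
  x1, x2, s1, s2, s3, s4 ≥ 0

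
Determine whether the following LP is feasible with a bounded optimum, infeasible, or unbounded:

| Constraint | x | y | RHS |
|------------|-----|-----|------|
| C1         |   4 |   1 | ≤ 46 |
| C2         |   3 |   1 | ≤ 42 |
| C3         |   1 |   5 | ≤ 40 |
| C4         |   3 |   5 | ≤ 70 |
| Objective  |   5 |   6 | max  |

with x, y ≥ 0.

Feasible with a bounded optimal solution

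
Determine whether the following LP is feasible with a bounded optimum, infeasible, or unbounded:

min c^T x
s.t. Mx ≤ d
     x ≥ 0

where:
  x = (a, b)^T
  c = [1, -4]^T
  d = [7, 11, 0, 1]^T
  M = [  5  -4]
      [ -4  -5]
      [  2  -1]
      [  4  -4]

Unbounded (objective can decrease without bound)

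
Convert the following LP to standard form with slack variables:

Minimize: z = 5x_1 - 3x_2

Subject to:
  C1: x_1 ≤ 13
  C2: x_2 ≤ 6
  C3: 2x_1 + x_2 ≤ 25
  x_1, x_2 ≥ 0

min z = 5x_1 - 3x_2

s.t.
  x_1 + s1 = 13
  x_2 + s2 = 6
  2x_1 + x_2 + s3 = 25
  x_1, x_2, s1, s2, s3 ≥ 0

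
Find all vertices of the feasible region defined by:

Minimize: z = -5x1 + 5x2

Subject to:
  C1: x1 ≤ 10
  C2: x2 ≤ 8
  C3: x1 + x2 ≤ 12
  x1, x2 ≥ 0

(0, 0), (10, 0), (10, 2), (4, 8), (0, 8)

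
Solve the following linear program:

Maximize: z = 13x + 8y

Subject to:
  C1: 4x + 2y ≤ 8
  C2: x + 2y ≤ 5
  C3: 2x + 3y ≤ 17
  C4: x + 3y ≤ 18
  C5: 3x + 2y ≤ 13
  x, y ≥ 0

Evaluate the objective at each vertex of the feasible region:
  z(0, 0) = 0
  z(2, 0) = 26
  z(1, 2) = 29  ←
  z(0, 2.5) = 20
The maximum is at x = 1, y = 2.

x = 1, y = 2, z = 29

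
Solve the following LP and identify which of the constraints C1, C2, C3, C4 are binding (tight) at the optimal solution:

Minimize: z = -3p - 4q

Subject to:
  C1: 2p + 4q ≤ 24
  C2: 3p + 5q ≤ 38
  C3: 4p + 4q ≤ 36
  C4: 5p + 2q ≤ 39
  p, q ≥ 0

At p = 6, q = 3, compute slack b - a·x for each constraint:
  C1: 24 − 24 = 0  (binding)
  C2: 38 − 33 = 5  (slack)
  C3: 36 − 36 = 0  (binding)
  C4: 39 − 36 = 3  (slack)

Optimal: p = 6, q = 3
Binding: C1, C3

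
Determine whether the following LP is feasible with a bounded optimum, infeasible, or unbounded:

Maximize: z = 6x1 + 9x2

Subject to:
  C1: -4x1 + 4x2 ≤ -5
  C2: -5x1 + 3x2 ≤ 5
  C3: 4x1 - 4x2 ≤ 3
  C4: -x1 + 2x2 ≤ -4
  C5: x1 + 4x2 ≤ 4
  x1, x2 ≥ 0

Infeasible (no feasible solution exists)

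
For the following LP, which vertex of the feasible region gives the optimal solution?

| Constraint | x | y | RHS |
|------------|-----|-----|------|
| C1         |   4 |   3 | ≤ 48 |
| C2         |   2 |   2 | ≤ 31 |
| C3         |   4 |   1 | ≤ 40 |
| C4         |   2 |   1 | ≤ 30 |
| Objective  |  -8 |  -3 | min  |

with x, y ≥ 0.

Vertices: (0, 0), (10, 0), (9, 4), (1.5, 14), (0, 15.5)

Evaluate the objective at each vertex of the feasible region:
  z(0, 0) = 0
  z(10, 0) = -80
  z(9, 4) = -84  ←
  z(1.5, 14) = -54
  z(0, 15.5) = -46.5
The minimum is at x = 9, y = 4.

(9, 4)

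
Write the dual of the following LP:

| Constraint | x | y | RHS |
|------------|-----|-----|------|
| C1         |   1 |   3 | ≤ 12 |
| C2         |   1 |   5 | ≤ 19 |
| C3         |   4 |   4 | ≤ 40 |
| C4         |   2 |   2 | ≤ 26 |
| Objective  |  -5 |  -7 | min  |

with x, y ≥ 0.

Primal min cᵀx s.t. Ax ≤ b, x ≥ 0  →  Dual max −bᵀy s.t. Aᵀy ≥ −c, y ≥ 0.

Maximize: z = -12y1 - 19y2 - 40y3 - 26y4

Subject to:
  y1 + y2 + 4y3 + 2y4 ≥ 5
  3y1 + 5y2 + 4y3 + 2y4 ≥ 7
  y1, y2, y3, y4 ≥ 0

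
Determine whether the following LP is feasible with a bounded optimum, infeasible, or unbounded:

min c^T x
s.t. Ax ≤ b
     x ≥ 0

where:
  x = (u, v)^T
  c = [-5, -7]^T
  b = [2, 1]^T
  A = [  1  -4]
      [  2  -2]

Unbounded (objective can decrease without bound)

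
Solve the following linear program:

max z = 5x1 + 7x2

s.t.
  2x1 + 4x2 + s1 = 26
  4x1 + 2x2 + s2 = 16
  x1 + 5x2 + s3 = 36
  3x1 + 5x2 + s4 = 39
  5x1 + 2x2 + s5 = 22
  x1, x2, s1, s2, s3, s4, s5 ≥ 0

Evaluate the objective at each vertex of the feasible region:
  z(0, 0) = 0
  z(4, 0) = 20
  z(1, 6) = 47  ←
  z(0, 6.5) = 45.5
The maximum is at x1 = 1, x2 = 6.

x1 = 1, x2 = 6, z = 47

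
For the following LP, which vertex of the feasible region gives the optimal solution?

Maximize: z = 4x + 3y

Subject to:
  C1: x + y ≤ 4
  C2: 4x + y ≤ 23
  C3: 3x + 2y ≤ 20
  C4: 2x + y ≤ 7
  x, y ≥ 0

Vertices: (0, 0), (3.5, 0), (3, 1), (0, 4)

Evaluate the objective at each vertex of the feasible region:
  z(0, 0) = 0
  z(3.5, 0) = 14
  z(3, 1) = 15  ←
  z(0, 4) = 12
The maximum is at x = 3, y = 1.

(3, 1)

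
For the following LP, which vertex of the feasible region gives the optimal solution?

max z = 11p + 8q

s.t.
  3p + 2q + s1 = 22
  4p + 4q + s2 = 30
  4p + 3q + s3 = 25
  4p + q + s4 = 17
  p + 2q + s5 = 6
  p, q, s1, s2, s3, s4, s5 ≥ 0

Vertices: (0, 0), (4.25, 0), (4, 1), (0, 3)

Evaluate the objective at each vertex of the feasible region:
  z(0, 0) = 0
  z(4.25, 0) = 46.75
  z(4, 1) = 52  ←
  z(0, 3) = 24
The maximum is at p = 4, q = 1.

(4, 1)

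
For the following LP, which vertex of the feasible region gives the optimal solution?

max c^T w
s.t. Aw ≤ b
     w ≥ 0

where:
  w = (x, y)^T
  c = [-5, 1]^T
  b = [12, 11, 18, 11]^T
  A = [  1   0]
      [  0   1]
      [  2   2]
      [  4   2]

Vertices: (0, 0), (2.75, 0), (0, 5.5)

Evaluate the objective at each vertex of the feasible region:
  z(0, 0) = 0
  z(2.75, 0) = -13.75
  z(0, 5.5) = 5.5  ←
The maximum is at x = 0, y = 5.5.

(0, 5.5)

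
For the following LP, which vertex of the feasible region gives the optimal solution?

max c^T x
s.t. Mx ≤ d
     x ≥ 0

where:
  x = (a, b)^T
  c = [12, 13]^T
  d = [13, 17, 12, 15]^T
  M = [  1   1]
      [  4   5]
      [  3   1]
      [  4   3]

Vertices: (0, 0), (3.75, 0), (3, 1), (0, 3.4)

Evaluate the objective at each vertex of the feasible region:
  z(0, 0) = 0
  z(3.75, 0) = 45
  z(3, 1) = 49  ←
  z(0, 3.4) = 44.2
The maximum is at a = 3, b = 1.

(3, 1)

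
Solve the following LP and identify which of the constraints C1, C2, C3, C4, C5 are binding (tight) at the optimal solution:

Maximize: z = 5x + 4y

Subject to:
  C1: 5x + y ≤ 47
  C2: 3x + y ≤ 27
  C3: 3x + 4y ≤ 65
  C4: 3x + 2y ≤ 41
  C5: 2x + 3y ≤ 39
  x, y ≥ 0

At x = 6, y = 9, compute slack b - a·x for each constraint:
  C1: 47 − 39 = 8  (slack)
  C2: 27 − 27 = 0  (binding)
  C3: 65 − 54 = 11  (slack)
  C4: 41 − 36 = 5  (slack)
  C5: 39 − 39 = 0  (binding)

Optimal: x = 6, y = 9
Binding: C2, C5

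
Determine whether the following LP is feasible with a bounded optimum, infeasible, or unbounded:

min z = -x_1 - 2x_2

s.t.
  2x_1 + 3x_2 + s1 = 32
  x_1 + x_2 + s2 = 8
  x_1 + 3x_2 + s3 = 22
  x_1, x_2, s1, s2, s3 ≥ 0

Feasible with a bounded optimal solution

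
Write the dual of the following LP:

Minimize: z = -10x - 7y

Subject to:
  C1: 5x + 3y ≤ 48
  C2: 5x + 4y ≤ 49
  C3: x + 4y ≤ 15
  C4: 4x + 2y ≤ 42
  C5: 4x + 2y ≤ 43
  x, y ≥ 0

Primal min cᵀx s.t. Ax ≤ b, x ≥ 0  →  Dual max −bᵀy s.t. Aᵀy ≥ −c, y ≥ 0.

Maximize: z = -48y1 - 49y2 - 15y3 - 42y4 - 43y5

Subject to:
  5y1 + 5y2 + y3 + 4y4 + 4y5 ≥ 10
  3y1 + 4y2 + 4y3 + 2y4 + 2y5 ≥ 7
  y1, y2, y3, y4, y5 ≥ 0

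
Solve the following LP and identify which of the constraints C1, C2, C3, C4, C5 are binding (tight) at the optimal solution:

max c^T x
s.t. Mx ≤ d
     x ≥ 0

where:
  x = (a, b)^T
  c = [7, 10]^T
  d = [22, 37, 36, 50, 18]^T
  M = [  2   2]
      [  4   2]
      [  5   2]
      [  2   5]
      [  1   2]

At a = 4, b = 7, compute slack b - a·x for each constraint:
  C1: 22 − 22 = 0  (binding)
  C2: 37 − 30 = 7  (slack)
  C3: 36 − 34 = 2  (slack)
  C4: 50 − 43 = 7  (slack)
  C5: 18 − 18 = 0  (binding)

Optimal: a = 4, b = 7
Binding: C1, C5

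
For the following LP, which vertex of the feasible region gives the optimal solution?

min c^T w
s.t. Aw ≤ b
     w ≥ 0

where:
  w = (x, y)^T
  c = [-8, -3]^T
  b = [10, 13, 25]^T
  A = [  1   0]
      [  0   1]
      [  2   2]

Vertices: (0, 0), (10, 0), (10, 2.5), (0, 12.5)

Evaluate the objective at each vertex of the feasible region:
  z(0, 0) = 0
  z(10, 0) = -80
  z(10, 2.5) = -87.5  ←
  z(0, 12.5) = -37.5
The minimum is at x = 10, y = 2.5.

(10, 2.5)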